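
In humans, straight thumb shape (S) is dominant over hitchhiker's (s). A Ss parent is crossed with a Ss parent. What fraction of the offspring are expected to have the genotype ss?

Punnett square for Ss × Ss:
Offspring genotypes: 1 SS, 2 Ss, 1 ss
Total offspring: 4
Count with target: 1
Probability: 1/4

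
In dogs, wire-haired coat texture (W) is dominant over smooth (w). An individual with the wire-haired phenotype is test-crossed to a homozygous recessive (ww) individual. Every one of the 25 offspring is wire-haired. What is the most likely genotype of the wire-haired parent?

Test cross: ? × ww
All offspring are wire-haired.
If the unknown parent were heterozygous (Ww), about half of 25 offspring would be smooth; none are. The unknown parent is most likely homozygous dominant (WW).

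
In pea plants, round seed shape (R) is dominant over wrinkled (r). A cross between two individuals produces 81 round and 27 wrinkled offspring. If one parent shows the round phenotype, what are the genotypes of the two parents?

Observed offspring: 81 round, 27 wrinkled
The observed ratio simplifies to 3:1. Wrinkled (rr) offspring appear, so each parent must contribute one r allele. The parent stated to show round carries R, so it is Rr. The other parent is then either Rr or rr: Rr × rr would give a 1:1 split, whereas Rr × Rr gives 3:1 — matching the data. So both parents are heterozygous (Rr × Rr).
Parent genotypes: Rr × Rr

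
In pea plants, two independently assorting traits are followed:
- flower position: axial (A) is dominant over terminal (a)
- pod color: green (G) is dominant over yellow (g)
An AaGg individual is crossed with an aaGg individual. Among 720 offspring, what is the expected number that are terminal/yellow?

Dihybrid cross AaGg × aaGg — consider each gene separately:
flower position: Aa × aa → 2 Aa, 2 aa → 2 A_ : 2 aa (out of 4)
pod color: Gg × Gg → 1 GG, 2 Gg, 1 gg → 3 G_ : 1 gg (out of 4)
Combine (counts out of 4 × 4 = 16): axial/green (A_G_) = 2×3 = 6; axial/yellow (A_gg) = 2×1 = 2; terminal/green (aaG_) = 2×3 = 6; terminal/yellow (aagg) = 2×1 = 2
Phenotype counts (out of 16): 6 axial/green, 2 axial/yellow, 6 terminal/green, 2 terminal/yellow
terminal/yellow: 2 out of 16 → fraction 1/8
Expected count = 1/8 × 720 = 90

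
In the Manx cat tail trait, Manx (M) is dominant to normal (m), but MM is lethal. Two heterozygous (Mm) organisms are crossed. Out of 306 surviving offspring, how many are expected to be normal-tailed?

Cross: Mm × Mm
Punnett square offspring (before lethality): 1 MM, 2 Mm, 1 mm
The MM genotype is lethal (embryos die); surviving offspring: 2 Mm, 1 mm
normal-tailed: 1 out of 3 → fraction 1/3
Expected count = 1/3 × 306 = 102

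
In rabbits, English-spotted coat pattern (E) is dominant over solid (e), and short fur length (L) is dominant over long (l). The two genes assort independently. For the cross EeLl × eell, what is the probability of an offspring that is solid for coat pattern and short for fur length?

Dihybrid cross EeLl × eell — consider each gene separately:
coat pattern: Ee × ee → 2 Ee, 2 ee → 2 E_ : 2 ee (out of 4)
fur length: Ll × ll → 2 Ll, 2 ll → 2 L_ : 2 ll (out of 4)
Looking for: solid (ee) and short (L_)
P(solid) = 2/4, P(short) = 2/4
P(both) = 2/4 × 2/4 = 4/16 = 1/4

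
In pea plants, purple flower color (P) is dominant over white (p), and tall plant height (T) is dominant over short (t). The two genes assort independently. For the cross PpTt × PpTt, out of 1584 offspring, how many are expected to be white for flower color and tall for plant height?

Dihybrid cross PpTt × PpTt — consider each gene separately:
flower color: Pp × Pp → 1 PP, 2 Pp, 1 pp → 3 P_ : 1 pp (out of 4)
plant height: Tt × Tt → 1 TT, 2 Tt, 1 tt → 3 T_ : 1 tt (out of 4)
Looking for: white (pp) and tall (T_)
P(white) = 1/4, P(tall) = 3/4
P(both) = 1/4 × 3/4 = 3/16
Expected count = 3/16 × 1584 = 297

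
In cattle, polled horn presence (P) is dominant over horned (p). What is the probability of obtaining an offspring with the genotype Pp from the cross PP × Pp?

Punnett square for PP × Pp:
Offspring genotypes: 2 PP, 2 Pp
Total offspring: 4
Count with target: 2
Probability: 2/4 = 1/2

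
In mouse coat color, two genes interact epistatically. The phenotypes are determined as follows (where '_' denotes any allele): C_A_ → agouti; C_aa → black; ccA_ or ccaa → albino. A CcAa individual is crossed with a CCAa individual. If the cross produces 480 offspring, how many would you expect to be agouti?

Cross: CcAa × CCAa — consider each gene separately:
C gene: Cc × CC → 2 CC, 2 Cc → 4 C_ (out of 4)
A gene: Aa × Aa → 1 AA, 2 Aa, 1 aa → 3 A_ : 1 aa (out of 4)
Genotype classes (out of 4 × 4 = 16): C_A_ = 4×3 = 12; C_aa = 4×1 = 4
Apply the phenotype rules: C_A_ (12) → agouti; C_aa (4) → black
Phenotype counts (out of 16): 12 agouti, 4 black
agouti: 12 out of 16 → fraction 3/4
Expected count = 3/4 × 480 = 360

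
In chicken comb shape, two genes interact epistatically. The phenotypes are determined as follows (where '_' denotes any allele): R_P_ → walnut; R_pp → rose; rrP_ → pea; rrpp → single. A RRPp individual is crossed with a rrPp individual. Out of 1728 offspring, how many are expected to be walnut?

Cross: RRPp × rrPp — consider each gene separately:
R gene: RR × rr → 4 Rr → 4 R_ (out of 4)
P gene: Pp × Pp → 1 PP, 2 Pp, 1 pp → 3 P_ : 1 pp (out of 4)
Genotype classes (out of 4 × 4 = 16): R_P_ = 4×3 = 12; R_pp = 4×1 = 4
Apply the phenotype rules: R_P_ (12) → walnut; R_pp (4) → rose
Phenotype counts (out of 16): 12 walnut, 4 rose
walnut: 12 out of 16 → fraction 3/4
Expected count = 3/4 × 1728 = 1296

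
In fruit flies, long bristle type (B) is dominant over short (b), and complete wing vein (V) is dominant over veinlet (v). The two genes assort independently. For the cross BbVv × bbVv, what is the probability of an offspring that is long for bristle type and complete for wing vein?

Dihybrid cross BbVv × bbVv — consider each gene separately:
bristle type: Bb × bb → 2 Bb, 2 bb → 2 B_ : 2 bb (out of 4)
wing vein: Vv × Vv → 1 VV, 2 Vv, 1 vv → 3 V_ : 1 vv (out of 4)
Looking for: long (B_) and complete (V_)
P(long) = 2/4, P(complete) = 3/4
P(both) = 2/4 × 3/4 = 6/16 = 3/8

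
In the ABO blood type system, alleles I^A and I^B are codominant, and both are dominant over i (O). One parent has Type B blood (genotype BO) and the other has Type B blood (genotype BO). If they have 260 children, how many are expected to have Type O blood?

Cross: BO × BO
Possible offspring genotypes: 1 BB, 2 BO, 1 OO
Blood type counts: 3 Type B, 1 Type O
Probability of Type O: 1/4
Expected count = 1/4 × 260 = 65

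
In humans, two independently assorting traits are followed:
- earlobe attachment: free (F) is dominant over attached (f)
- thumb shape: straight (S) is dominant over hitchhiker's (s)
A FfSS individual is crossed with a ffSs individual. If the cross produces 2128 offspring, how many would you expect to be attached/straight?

Dihybrid cross FfSS × ffSs — consider each gene separately:
earlobe attachment: Ff × ff → 2 Ff, 2 ff → 2 F_ : 2 ff (out of 4)
thumb shape: SS × Ss → 2 SS, 2 Ss → 4 S_ (out of 4)
Combine (counts out of 4 × 4 = 16): free/straight (F_S_) = 2×4 = 8; attached/straight (ffS_) = 2×4 = 8
Phenotype counts (out of 16): 8 free/straight, 8 attached/straight
attached/straight: 8 out of 16 → fraction 1/2
Expected count = 1/2 × 2128 = 1064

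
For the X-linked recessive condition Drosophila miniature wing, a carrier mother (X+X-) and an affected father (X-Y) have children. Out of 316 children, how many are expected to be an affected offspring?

Cross: X+X- × X-Y
Offspring: 1 X+X-, 1 X+Y, 1 X-X-, 1 X-Y
Probability of an affected offspring: 2/4 = 1/2
Expected count = 1/2 × 316 = 158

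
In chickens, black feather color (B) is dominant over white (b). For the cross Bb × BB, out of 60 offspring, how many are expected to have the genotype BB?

Punnett square for Bb × BB:
Offspring genotypes: 2 BB, 2 Bb
Total offspring: 4
Count with target: 2
Probability: 2/4 = 1/2
Expected count = 1/2 × 60 = 30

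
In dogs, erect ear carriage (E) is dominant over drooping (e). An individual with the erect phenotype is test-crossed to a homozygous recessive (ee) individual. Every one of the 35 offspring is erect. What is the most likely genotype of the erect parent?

Test cross: ? × ee
All offspring are erect.
If the unknown parent were heterozygous (Ee), about half of 35 offspring would be drooping; none are. The unknown parent is most likely homozygous dominant (EE).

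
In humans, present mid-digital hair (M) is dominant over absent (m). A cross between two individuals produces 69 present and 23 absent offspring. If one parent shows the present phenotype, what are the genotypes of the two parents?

Observed offspring: 69 present, 23 absent
The observed ratio simplifies to 3:1. Absent (mm) offspring appear, so each parent must contribute one m allele. The parent stated to show present carries M, so it is Mm. The other parent is then either Mm or mm: Mm × mm would give a 1:1 split, whereas Mm × Mm gives 3:1 — matching the data. So both parents are heterozygous (Mm × Mm).
Parent genotypes: Mm × Mm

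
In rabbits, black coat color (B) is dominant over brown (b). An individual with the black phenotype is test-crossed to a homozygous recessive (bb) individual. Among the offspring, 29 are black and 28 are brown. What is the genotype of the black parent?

Test cross: ? × bb
Offspring: 29 black, 28 brown — approximately 1:1.
A 1:1 ratio in a test cross indicates the unknown parent is heterozygous (Bb).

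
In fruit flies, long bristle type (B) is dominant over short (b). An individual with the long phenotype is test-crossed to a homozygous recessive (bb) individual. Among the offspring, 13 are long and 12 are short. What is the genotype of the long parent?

Test cross: ? × bb
Offspring: 13 long, 12 short — approximately 1:1.
A 1:1 ratio in a test cross indicates the unknown parent is heterozygous (Bb).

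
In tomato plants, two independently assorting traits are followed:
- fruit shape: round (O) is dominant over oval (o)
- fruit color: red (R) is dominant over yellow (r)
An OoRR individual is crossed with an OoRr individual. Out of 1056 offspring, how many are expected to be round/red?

Dihybrid cross OoRR × OoRr — consider each gene separately:
fruit shape: Oo × Oo → 1 OO, 2 Oo, 1 oo → 3 O_ : 1 oo (out of 4)
fruit color: RR × Rr → 2 RR, 2 Rr → 4 R_ (out of 4)
Combine (counts out of 4 × 4 = 16): round/red (O_R_) = 3×4 = 12; oval/red (ooR_) = 1×4 = 4
Phenotype counts (out of 16): 12 round/red, 4 oval/red
round/red: 12 out of 16 → fraction 3/4
Expected count = 3/4 × 1056 = 792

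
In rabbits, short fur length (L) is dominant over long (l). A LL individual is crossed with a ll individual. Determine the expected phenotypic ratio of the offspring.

Punnett square for LL × ll:
Offspring genotypes: 4 Ll
short: 4, long: 0
Ratio: all short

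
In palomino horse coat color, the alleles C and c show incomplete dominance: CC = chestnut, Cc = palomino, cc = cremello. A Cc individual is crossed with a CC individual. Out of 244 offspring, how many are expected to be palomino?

Punnett square for Cc × CC:
Offspring genotypes: 2 CC, 2 Cc
Phenotype counts: 2 chestnut, 2 palomino
palomino: 2 out of 4 → fraction 1/2
Expected count = 1/2 × 244 = 122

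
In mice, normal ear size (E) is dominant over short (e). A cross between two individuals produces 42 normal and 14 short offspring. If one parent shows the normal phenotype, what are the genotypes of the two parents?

Observed offspring: 42 normal, 14 short
The observed ratio simplifies to 3:1. Short (ee) offspring appear, so each parent must contribute one e allele. The parent stated to show normal carries E, so it is Ee. The other parent is then either Ee or ee: Ee × ee would give a 1:1 split, whereas Ee × Ee gives 3:1 — matching the data. So both parents are heterozygous (Ee × Ee).
Parent genotypes: Ee × Ee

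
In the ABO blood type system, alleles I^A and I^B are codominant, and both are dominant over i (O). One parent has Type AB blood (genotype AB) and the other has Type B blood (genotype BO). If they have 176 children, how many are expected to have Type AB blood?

Cross: AB × BO
Possible offspring genotypes: 1 AB, 1 AO, 1 BB, 1 BO
Blood type counts: 1 Type AB, 1 Type A, 2 Type B
Probability of Type AB: 1/4
Expected count = 1/4 × 176 = 44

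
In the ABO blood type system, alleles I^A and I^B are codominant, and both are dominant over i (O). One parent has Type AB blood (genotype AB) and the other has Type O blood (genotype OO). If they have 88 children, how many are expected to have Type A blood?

Cross: AB × OO
Possible offspring genotypes: 2 AO, 2 BO
Blood type counts: 2 Type A, 2 Type B
Probability of Type A: 2/4 = 1/2
Expected count = 1/2 × 88 = 44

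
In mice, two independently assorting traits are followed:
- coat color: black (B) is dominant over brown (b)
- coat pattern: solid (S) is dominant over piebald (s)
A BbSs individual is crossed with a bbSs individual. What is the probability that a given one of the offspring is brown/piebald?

Dihybrid cross BbSs × bbSs — consider each gene separately:
coat color: Bb × bb → 2 Bb, 2 bb → 2 B_ : 2 bb (out of 4)
coat pattern: Ss × Ss → 1 SS, 2 Ss, 1 ss → 3 S_ : 1 ss (out of 4)
Combine (counts out of 4 × 4 = 16): black/solid (B_S_) = 2×3 = 6; black/piebald (B_ss) = 2×1 = 2; brown/solid (bbS_) = 2×3 = 6; brown/piebald (bbss) = 2×1 = 2
Phenotype counts (out of 16): 6 black/solid, 2 black/piebald, 6 brown/solid, 2 brown/piebald
brown/piebald: 2 out of 16
Probability: 2/16 = 1/8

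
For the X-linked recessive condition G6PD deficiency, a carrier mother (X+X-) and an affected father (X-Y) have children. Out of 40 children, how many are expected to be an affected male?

Cross: X+X- × X-Y
Offspring: 1 X+X-, 1 X+Y, 1 X-X-, 1 X-Y
Probability of an affected male: 1/4
Expected count = 1/4 × 40 = 10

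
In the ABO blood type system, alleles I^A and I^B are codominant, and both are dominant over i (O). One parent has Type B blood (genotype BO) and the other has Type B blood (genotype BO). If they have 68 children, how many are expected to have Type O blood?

Cross: BO × BO
Possible offspring genotypes: 1 BB, 2 BO, 1 OO
Blood type counts: 3 Type B, 1 Type O
Probability of Type O: 1/4
Expected count = 1/4 × 68 = 17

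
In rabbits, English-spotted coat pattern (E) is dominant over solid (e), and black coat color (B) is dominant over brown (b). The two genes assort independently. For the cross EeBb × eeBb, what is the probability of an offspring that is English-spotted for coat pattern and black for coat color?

Dihybrid cross EeBb × eeBb — consider each gene separately:
coat pattern: Ee × ee → 2 Ee, 2 ee → 2 E_ : 2 ee (out of 4)
coat color: Bb × Bb → 1 BB, 2 Bb, 1 bb → 3 B_ : 1 bb (out of 4)
Looking for: English-spotted (E_) and black (B_)
P(English-spotted) = 2/4, P(black) = 3/4
P(both) = 2/4 × 3/4 = 6/16 = 3/8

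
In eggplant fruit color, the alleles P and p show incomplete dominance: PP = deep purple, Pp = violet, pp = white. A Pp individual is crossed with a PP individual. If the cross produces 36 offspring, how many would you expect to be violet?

Punnett square for Pp × PP:
Offspring genotypes: 2 PP, 2 Pp
Phenotype counts: 2 deep purple, 2 violet
violet: 2 out of 4 → fraction 1/2
Expected count = 1/2 × 36 = 18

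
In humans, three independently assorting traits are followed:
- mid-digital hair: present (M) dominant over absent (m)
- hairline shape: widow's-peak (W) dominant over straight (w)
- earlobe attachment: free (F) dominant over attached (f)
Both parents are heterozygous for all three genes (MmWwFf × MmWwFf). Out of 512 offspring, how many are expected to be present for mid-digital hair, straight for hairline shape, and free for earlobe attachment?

Trihybrid cross: MmWwFf × MmWwFf
Each trait segregates independently with a 3:1 phenotypic ratio, so each gene contributes 3/4 (dominant) or 1/4 (recessive).
Target: present (mid-digital hair), straight (hairline shape), free (earlobe attachment)
Probability = product of independent per-trait probabilities
= 3/4 × 1/4 × 3/4 = 9/64
Expected count = 9/64 × 512 = 72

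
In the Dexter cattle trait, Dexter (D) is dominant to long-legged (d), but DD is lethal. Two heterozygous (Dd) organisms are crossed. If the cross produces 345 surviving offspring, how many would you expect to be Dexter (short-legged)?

Cross: Dd × Dd
Punnett square offspring (before lethality): 1 DD, 2 Dd, 1 dd
The DD genotype is lethal (embryos die); surviving offspring: 2 Dd, 1 dd
Dexter (short-legged): 2 out of 3 → fraction 2/3
Expected count = 2/3 × 345 = 230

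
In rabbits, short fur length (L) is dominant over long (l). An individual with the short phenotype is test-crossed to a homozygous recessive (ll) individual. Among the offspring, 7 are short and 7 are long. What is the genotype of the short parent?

Test cross: ? × ll
Offspring: 7 short, 7 long — approximately 1:1.
A 1:1 ratio in a test cross indicates the unknown parent is heterozygous (Ll).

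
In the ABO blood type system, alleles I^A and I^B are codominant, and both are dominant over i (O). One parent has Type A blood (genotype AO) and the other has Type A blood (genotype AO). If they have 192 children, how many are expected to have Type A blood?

Cross: AO × AO
Possible offspring genotypes: 1 AA, 2 AO, 1 OO
Blood type counts: 3 Type A, 1 Type O
Probability of Type A: 3/4
Expected count = 3/4 × 192 = 144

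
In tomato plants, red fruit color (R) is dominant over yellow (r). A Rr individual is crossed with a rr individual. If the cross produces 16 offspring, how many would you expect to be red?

Punnett square for Rr × rr:
Offspring genotypes: 2 Rr, 2 rr
red: 2, yellow: 2
red: 2 out of 4 → fraction 1/2
Expected count = 1/2 × 16 = 8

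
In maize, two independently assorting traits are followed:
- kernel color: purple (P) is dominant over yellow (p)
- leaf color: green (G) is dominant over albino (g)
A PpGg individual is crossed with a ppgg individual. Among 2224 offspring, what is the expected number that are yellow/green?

Dihybrid cross PpGg × ppgg — consider each gene separately:
kernel color: Pp × pp → 2 Pp, 2 pp → 2 P_ : 2 pp (out of 4)
leaf color: Gg × gg → 2 Gg, 2 gg → 2 G_ : 2 gg (out of 4)
Combine (counts out of 4 × 4 = 16): purple/green (P_G_) = 2×2 = 4; purple/albino (P_gg) = 2×2 = 4; yellow/green (ppG_) = 2×2 = 4; yellow/albino (ppgg) = 2×2 = 4
Phenotype counts (out of 16): 4 purple/green, 4 purple/albino, 4 yellow/green, 4 yellow/albino
yellow/green: 4 out of 16 → fraction 1/4
Expected count = 1/4 × 2224 = 556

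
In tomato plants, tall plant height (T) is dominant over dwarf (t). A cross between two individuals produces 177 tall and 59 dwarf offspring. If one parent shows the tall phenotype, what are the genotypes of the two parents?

Observed offspring: 177 tall, 59 dwarf
The observed ratio simplifies to 3:1. Dwarf (tt) offspring appear, so each parent must contribute one t allele. The parent stated to show tall carries T, so it is Tt. The other parent is then either Tt or tt: Tt × tt would give a 1:1 split, whereas Tt × Tt gives 3:1 — matching the data. So both parents are heterozygous (Tt × Tt).
Parent genotypes: Tt × Tt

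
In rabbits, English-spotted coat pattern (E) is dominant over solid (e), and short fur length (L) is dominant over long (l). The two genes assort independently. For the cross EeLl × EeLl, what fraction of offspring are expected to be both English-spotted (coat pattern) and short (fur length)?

Dihybrid cross EeLl × EeLl — consider each gene separately:
coat pattern: Ee × Ee → 1 EE, 2 Ee, 1 ee → 3 E_ : 1 ee (out of 4)
fur length: Ll × Ll → 1 LL, 2 Ll, 1 ll → 3 L_ : 1 ll (out of 4)
Looking for: English-spotted (E_) and short (L_)
P(English-spotted) = 3/4, P(short) = 3/4
P(both) = 3/4 × 3/4 = 9/16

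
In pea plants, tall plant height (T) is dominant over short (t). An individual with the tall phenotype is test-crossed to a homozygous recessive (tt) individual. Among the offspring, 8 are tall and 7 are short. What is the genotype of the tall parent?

Test cross: ? × tt
Offspring: 8 tall, 7 short — approximately 1:1.
A 1:1 ratio in a test cross indicates the unknown parent is heterozygous (Tt).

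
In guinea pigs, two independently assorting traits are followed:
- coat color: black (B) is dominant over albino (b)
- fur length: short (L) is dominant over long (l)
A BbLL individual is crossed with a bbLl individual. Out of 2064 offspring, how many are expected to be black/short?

Dihybrid cross BbLL × bbLl — consider each gene separately:
coat color: Bb × bb → 2 Bb, 2 bb → 2 B_ : 2 bb (out of 4)
fur length: LL × Ll → 2 LL, 2 Ll → 4 L_ (out of 4)
Combine (counts out of 4 × 4 = 16): black/short (B_L_) = 2×4 = 8; albino/short (bbL_) = 2×4 = 8
Phenotype counts (out of 16): 8 black/short, 8 albino/short
black/short: 8 out of 16 → fraction 1/2
Expected count = 1/2 × 2064 = 1032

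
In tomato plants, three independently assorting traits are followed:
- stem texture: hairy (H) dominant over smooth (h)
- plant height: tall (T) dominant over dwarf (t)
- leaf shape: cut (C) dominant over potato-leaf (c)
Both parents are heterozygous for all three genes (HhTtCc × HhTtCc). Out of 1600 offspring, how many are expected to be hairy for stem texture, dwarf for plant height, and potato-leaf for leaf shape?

Trihybrid cross: HhTtCc × HhTtCc
Each trait segregates independently with a 3:1 phenotypic ratio, so each gene contributes 3/4 (dominant) or 1/4 (recessive).
Target: hairy (stem texture), dwarf (plant height), potato-leaf (leaf shape)
Probability = product of independent per-trait probabilities
= 3/4 × 1/4 × 1/4 = 3/64
Expected count = 3/64 × 1600 = 75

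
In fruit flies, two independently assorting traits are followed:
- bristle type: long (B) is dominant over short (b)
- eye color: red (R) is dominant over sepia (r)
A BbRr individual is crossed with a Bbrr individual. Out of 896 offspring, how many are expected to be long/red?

Dihybrid cross BbRr × Bbrr — consider each gene separately:
bristle type: Bb × Bb → 1 BB, 2 Bb, 1 bb → 3 B_ : 1 bb (out of 4)
eye color: Rr × rr → 2 Rr, 2 rr → 2 R_ : 2 rr (out of 4)
Combine (counts out of 4 × 4 = 16): long/red (B_R_) = 3×2 = 6; long/sepia (B_rr) = 3×2 = 6; short/red (bbR_) = 1×2 = 2; short/sepia (bbrr) = 1×2 = 2
Phenotype counts (out of 16): 6 long/red, 6 long/sepia, 2 short/red, 2 short/sepia
long/red: 6 out of 16 → fraction 3/8
Expected count = 3/8 × 896 = 336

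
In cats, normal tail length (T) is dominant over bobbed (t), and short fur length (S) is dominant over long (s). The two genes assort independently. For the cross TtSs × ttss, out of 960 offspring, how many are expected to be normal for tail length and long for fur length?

Dihybrid cross TtSs × ttss — consider each gene separately:
tail length: Tt × tt → 2 Tt, 2 tt → 2 T_ : 2 tt (out of 4)
fur length: Ss × ss → 2 Ss, 2 ss → 2 S_ : 2 ss (out of 4)
Looking for: normal (T_) and long (ss)
P(normal) = 2/4, P(long) = 2/4
P(both) = 2/4 × 2/4 = 4/16 = 1/4
Expected count = 1/4 × 960 = 240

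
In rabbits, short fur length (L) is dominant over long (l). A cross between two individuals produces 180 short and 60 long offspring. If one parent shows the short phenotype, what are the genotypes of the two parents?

Observed offspring: 180 short, 60 long
The observed ratio simplifies to 3:1. Long (ll) offspring appear, so each parent must contribute one l allele. The parent stated to show short carries L, so it is Ll. The other parent is then either Ll or ll: Ll × ll would give a 1:1 split, whereas Ll × Ll gives 3:1 — matching the data. So both parents are heterozygous (Ll × Ll).
Parent genotypes: Ll × Ll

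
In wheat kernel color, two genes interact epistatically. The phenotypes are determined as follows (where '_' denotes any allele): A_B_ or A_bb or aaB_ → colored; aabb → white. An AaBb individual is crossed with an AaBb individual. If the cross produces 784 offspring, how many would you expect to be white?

Cross: AaBb × AaBb — consider each gene separately:
A gene: Aa × Aa → 1 AA, 2 Aa, 1 aa → 3 A_ : 1 aa (out of 4)
B gene: Bb × Bb → 1 BB, 2 Bb, 1 bb → 3 B_ : 1 bb (out of 4)
Genotype classes (out of 4 × 4 = 16): A_B_ = 3×3 = 9; A_bb = 3×1 = 3; aaB_ = 1×3 = 3; aabb = 1×1 = 1
Apply the phenotype rules: A_B_ (9) + A_bb (3) + aaB_ (3) → colored; aabb (1) → white
Phenotype counts (out of 16): 15 colored, 1 white
white: 1 out of 16 → fraction 1/16
Expected count = 1/16 × 784 = 49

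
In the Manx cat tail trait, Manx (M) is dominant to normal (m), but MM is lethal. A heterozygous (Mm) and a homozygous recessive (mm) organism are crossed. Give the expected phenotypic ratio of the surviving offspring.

Cross: Mm × mm
Punnett square offspring (before lethality): 2 Mm, 2 mm
No MM offspring are produced in this cross.
Ratio: 1 Manx (tailless) : 1 normal-tailed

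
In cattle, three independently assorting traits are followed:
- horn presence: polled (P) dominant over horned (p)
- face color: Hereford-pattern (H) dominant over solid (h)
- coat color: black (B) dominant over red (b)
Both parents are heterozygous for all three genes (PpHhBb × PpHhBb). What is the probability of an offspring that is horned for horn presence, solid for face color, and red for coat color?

Trihybrid cross: PpHhBb × PpHhBb
Each trait segregates independently with a 3:1 phenotypic ratio, so each gene contributes 3/4 (dominant) or 1/4 (recessive).
Target: horned (horn presence), solid (face color), red (coat color)
Probability = product of independent per-trait probabilities
= 1/4 × 1/4 × 1/4 = 1/64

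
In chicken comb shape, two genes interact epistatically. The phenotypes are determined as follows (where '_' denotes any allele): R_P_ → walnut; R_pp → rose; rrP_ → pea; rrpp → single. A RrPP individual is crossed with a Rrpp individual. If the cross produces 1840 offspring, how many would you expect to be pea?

Cross: RrPP × Rrpp — consider each gene separately:
R gene: Rr × Rr → 1 RR, 2 Rr, 1 rr → 3 R_ : 1 rr (out of 4)
P gene: PP × pp → 4 Pp → 4 P_ (out of 4)
Genotype classes (out of 4 × 4 = 16): R_P_ = 3×4 = 12; rrP_ = 1×4 = 4
Apply the phenotype rules: R_P_ (12) → walnut; rrP_ (4) → pea
Phenotype counts (out of 16): 12 walnut, 4 pea
pea: 4 out of 16 → fraction 1/4
Expected count = 1/4 × 1840 = 460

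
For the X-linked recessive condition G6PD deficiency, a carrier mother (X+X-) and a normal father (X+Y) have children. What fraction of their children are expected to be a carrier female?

Cross: X+X- × X+Y
Offspring: 1 X+X+, 1 X+Y, 1 X+X-, 1 X-Y
Probability of a carrier female: 1/4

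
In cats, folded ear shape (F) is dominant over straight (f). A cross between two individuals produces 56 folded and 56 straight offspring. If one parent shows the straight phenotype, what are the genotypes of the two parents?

Observed offspring: 56 folded, 56 straight
The observed ratio simplifies to 1:1. One parent shows straight, so its genotype must be ff. A 1:1 offspring split requires the other parent to be heterozygous (Ff).
Parent genotypes: ff × Ff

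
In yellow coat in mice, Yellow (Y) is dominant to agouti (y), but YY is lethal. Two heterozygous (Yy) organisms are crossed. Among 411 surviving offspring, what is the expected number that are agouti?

Cross: Yy × Yy
Punnett square offspring (before lethality): 1 YY, 2 Yy, 1 yy
The YY genotype is lethal (embryos die); surviving offspring: 2 Yy, 1 yy
agouti: 1 out of 3 → fraction 1/3
Expected count = 1/3 × 411 = 137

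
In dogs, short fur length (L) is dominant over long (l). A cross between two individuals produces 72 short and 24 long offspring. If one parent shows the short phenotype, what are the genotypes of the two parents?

Observed offspring: 72 short, 24 long
The observed ratio simplifies to 3:1. Long (ll) offspring appear, so each parent must contribute one l allele. The parent stated to show short carries L, so it is Ll. The other parent is then either Ll or ll: Ll × ll would give a 1:1 split, whereas Ll × Ll gives 3:1 — matching the data. So both parents are heterozygous (Ll × Ll).
Parent genotypes: Ll × Ll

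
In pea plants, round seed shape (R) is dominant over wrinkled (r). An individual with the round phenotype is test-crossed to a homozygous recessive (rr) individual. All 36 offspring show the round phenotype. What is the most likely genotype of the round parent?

Test cross: ? × rr
All offspring are round.
If the unknown parent were heterozygous (Rr), about half of 36 offspring would be wrinkled; none are. The unknown parent is most likely homozygous dominant (RR).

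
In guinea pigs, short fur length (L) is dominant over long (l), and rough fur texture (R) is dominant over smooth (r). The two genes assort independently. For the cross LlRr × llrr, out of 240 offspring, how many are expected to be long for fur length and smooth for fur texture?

Dihybrid cross LlRr × llrr — consider each gene separately:
fur length: Ll × ll → 2 Ll, 2 ll → 2 L_ : 2 ll (out of 4)
fur texture: Rr × rr → 2 Rr, 2 rr → 2 R_ : 2 rr (out of 4)
Looking for: long (ll) and smooth (rr)
P(long) = 2/4, P(smooth) = 2/4
P(both) = 2/4 × 2/4 = 4/16 = 1/4
Expected count = 1/4 × 240 = 60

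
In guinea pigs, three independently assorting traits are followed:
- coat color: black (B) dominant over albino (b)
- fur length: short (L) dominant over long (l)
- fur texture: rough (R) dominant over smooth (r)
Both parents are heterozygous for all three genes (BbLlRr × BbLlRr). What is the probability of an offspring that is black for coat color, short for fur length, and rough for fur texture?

Trihybrid cross: BbLlRr × BbLlRr
Each trait segregates independently with a 3:1 phenotypic ratio, so each gene contributes 3/4 (dominant) or 1/4 (recessive).
Target: black (coat color), short (fur length), rough (fur texture)
Probability = product of independent per-trait probabilities
= 3/4 × 3/4 × 3/4 = 27/64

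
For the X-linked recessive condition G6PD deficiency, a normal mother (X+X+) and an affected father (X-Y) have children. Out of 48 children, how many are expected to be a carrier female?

Cross: X+X+ × X-Y
Offspring: 2 X+X-, 2 X+Y
Probability of a carrier female: 2/4 = 1/2
Expected count = 1/2 × 48 = 24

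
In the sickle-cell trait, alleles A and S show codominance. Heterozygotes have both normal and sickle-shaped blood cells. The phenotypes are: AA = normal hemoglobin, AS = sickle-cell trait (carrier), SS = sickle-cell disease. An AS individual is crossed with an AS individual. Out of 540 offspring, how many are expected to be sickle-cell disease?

Punnett square for AS × AS:
Offspring genotypes: 1 AA, 2 AS, 1 SS
Phenotype counts: 1 normal hemoglobin, 2 sickle-cell trait (carrier), 1 sickle-cell disease
sickle-cell disease: 1 out of 4 → fraction 1/4
Expected count = 1/4 × 540 = 135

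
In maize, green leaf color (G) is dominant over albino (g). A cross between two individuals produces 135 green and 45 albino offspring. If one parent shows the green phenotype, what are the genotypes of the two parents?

Observed offspring: 135 green, 45 albino
The observed ratio simplifies to 3:1. Albino (gg) offspring appear, so each parent must contribute one g allele. The parent stated to show green carries G, so it is Gg. The other parent is then either Gg or gg: Gg × gg would give a 1:1 split, whereas Gg × Gg gives 3:1 — matching the data. So both parents are heterozygous (Gg × Gg).
Parent genotypes: Gg × Gg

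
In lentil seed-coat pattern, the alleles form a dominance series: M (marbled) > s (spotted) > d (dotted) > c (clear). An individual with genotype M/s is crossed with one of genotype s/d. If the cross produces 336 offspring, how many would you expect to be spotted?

Cross: M/s × s/d
Allele dominance: M > s > d > c
Offspring genotypes: 1 M/s, 1 M/d, 1 s/s, 1 s/d
Phenotype counts: 2 marbled, 2 spotted
spotted: 2 out of 4 → fraction 1/2
Expected count = 1/2 × 336 = 168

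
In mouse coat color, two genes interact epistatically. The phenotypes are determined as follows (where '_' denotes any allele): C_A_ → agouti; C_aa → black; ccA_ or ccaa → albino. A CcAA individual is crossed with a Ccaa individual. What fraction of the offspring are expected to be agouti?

Cross: CcAA × Ccaa — consider each gene separately:
C gene: Cc × Cc → 1 CC, 2 Cc, 1 cc → 3 C_ : 1 cc (out of 4)
A gene: AA × aa → 4 Aa → 4 A_ (out of 4)
Genotype classes (out of 4 × 4 = 16): C_A_ = 3×4 = 12; ccA_ = 1×4 = 4
Apply the phenotype rules: C_A_ (12) → agouti; ccA_ (4) → albino
Phenotype counts (out of 16): 12 agouti, 4 albino
agouti: 12 out of 16
Probability: 12/16 = 3/4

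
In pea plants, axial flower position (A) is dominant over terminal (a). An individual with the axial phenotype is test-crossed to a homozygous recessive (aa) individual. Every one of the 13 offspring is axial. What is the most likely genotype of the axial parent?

Test cross: ? × aa
All offspring are axial.
If the unknown parent were heterozygous (Aa), about half of 13 offspring would be terminal; none are. The unknown parent is most likely homozygous dominant (AA).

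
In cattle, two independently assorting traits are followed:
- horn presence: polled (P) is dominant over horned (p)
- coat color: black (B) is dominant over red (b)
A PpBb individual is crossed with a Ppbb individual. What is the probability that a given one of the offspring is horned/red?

Dihybrid cross PpBb × Ppbb — consider each gene separately:
horn presence: Pp × Pp → 1 PP, 2 Pp, 1 pp → 3 P_ : 1 pp (out of 4)
coat color: Bb × bb → 2 Bb, 2 bb → 2 B_ : 2 bb (out of 4)
Combine (counts out of 4 × 4 = 16): polled/black (P_B_) = 3×2 = 6; polled/red (P_bb) = 3×2 = 6; horned/black (ppB_) = 1×2 = 2; horned/red (ppbb) = 1×2 = 2
Phenotype counts (out of 16): 6 polled/black, 6 polled/red, 2 horned/black, 2 horned/red
horned/red: 2 out of 16
Probability: 2/16 = 1/8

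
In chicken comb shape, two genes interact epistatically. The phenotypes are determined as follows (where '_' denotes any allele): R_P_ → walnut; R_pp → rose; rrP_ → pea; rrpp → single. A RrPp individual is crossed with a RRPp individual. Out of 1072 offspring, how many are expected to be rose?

Cross: RrPp × RRPp — consider each gene separately:
R gene: Rr × RR → 2 RR, 2 Rr → 4 R_ (out of 4)
P gene: Pp × Pp → 1 PP, 2 Pp, 1 pp → 3 P_ : 1 pp (out of 4)
Genotype classes (out of 4 × 4 = 16): R_P_ = 4×3 = 12; R_pp = 4×1 = 4
Apply the phenotype rules: R_P_ (12) → walnut; R_pp (4) → rose
Phenotype counts (out of 16): 12 walnut, 4 rose
rose: 4 out of 16 → fraction 1/4
Expected count = 1/4 × 1072 = 268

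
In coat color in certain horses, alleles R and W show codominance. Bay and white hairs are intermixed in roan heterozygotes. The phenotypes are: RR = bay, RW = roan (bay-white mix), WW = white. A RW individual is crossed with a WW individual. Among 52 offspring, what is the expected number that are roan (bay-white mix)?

Punnett square for RW × WW:
Offspring genotypes: 2 RW, 2 WW
Phenotype counts: 2 roan (bay-white mix), 2 white
roan (bay-white mix): 2 out of 4 → fraction 1/2
Expected count = 1/2 × 52 = 26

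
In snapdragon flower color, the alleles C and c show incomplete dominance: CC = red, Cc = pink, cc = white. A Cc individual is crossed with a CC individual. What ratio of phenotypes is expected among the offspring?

Punnett square for Cc × CC:
Offspring genotypes: 2 CC, 2 Cc
Phenotype counts: 2 red, 2 pink
Ratio: 1 red : 1 pink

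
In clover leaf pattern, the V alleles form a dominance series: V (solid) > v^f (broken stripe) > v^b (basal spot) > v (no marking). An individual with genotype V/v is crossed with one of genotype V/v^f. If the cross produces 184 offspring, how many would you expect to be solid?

Cross: V/v × V/v^f
Allele dominance: V > v^f > v^b > v
Offspring genotypes: 1 V/V, 1 V/v^f, 1 V/v, 1 v^f/v
Phenotype counts: 3 solid, 1 broken stripe
solid: 3 out of 4 → fraction 3/4
Expected count = 3/4 × 184 = 138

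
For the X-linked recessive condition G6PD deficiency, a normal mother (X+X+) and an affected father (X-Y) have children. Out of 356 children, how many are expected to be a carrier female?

Cross: X+X+ × X-Y
Offspring: 2 X+X-, 2 X+Y
Probability of a carrier female: 2/4 = 1/2
Expected count = 1/2 × 356 = 178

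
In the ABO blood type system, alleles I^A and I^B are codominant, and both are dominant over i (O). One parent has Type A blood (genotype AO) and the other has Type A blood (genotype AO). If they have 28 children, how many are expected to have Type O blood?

Cross: AO × AO
Possible offspring genotypes: 1 AA, 2 AO, 1 OO
Blood type counts: 3 Type A, 1 Type O
Probability of Type O: 1/4
Expected count = 1/4 × 28 = 7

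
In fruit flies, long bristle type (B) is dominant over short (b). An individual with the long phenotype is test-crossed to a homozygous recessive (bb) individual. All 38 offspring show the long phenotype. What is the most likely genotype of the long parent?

Test cross: ? × bb
All offspring are long.
If the unknown parent were heterozygous (Bb), about half of 38 offspring would be short; none are. The unknown parent is most likely homozygous dominant (BB).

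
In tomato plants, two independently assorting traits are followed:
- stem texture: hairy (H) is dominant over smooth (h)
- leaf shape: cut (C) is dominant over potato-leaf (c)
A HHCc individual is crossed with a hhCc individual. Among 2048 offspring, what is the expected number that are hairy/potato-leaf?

Dihybrid cross HHCc × hhCc — consider each gene separately:
stem texture: HH × hh → 4 Hh → 4 H_ (out of 4)
leaf shape: Cc × Cc → 1 CC, 2 Cc, 1 cc → 3 C_ : 1 cc (out of 4)
Combine (counts out of 4 × 4 = 16): hairy/cut (H_C_) = 4×3 = 12; hairy/potato-leaf (H_cc) = 4×1 = 4
Phenotype counts (out of 16): 12 hairy/cut, 4 hairy/potato-leaf
hairy/potato-leaf: 4 out of 16 → fraction 1/4
Expected count = 1/4 × 2048 = 512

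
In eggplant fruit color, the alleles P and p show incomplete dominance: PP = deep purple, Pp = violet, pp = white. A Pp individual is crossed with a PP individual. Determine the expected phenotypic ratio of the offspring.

Punnett square for Pp × PP:
Offspring genotypes: 2 PP, 2 Pp
Phenotype counts: 2 deep purple, 2 violet
Ratio: 1 deep purple : 1 violet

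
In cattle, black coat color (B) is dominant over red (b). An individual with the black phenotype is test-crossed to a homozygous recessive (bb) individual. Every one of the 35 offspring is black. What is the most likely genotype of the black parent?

Test cross: ? × bb
All offspring are black.
If the unknown parent were heterozygous (Bb), about half of 35 offspring would be red; none are. The unknown parent is most likely homozygous dominant (BB).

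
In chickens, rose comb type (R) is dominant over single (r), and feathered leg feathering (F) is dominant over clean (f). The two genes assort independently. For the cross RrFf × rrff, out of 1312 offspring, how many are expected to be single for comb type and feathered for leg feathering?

Dihybrid cross RrFf × rrff — consider each gene separately:
comb type: Rr × rr → 2 Rr, 2 rr → 2 R_ : 2 rr (out of 4)
leg feathering: Ff × ff → 2 Ff, 2 ff → 2 F_ : 2 ff (out of 4)
Looking for: single (rr) and feathered (F_)
P(single) = 2/4, P(feathered) = 2/4
P(both) = 2/4 × 2/4 = 4/16 = 1/4
Expected count = 1/4 × 1312 = 328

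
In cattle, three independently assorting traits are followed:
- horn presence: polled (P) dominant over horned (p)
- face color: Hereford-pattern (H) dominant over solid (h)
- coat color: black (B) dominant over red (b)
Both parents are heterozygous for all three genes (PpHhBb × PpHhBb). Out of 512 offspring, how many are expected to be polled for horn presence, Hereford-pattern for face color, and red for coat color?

Trihybrid cross: PpHhBb × PpHhBb
Each trait segregates independently with a 3:1 phenotypic ratio, so each gene contributes 3/4 (dominant) or 1/4 (recessive).
Target: polled (horn presence), Hereford-pattern (face color), red (coat color)
Probability = product of independent per-trait probabilities
= 3/4 × 3/4 × 1/4 = 9/64
Expected count = 9/64 × 512 = 72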